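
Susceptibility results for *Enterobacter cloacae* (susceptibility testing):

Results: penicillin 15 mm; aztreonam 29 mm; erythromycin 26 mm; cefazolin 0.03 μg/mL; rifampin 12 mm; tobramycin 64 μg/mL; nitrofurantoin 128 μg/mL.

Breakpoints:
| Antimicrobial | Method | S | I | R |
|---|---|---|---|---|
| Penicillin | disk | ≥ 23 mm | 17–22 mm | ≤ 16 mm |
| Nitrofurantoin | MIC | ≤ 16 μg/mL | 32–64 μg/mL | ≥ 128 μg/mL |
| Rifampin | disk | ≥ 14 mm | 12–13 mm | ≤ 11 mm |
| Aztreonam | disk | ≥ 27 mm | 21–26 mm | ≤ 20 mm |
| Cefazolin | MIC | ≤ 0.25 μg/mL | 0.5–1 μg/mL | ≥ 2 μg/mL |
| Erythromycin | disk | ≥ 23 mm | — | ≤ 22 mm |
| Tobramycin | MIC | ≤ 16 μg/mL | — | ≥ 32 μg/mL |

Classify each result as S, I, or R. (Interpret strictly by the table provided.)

Penicillin: 15 mm is ≤ 16 mm → Resistant
Aztreonam (29 mm) ≥ 27 mm → S
Erythromycin (26 mm) ≥ 23 mm → Susceptible
Cefazolin 0.03 μg/mL: ≤ 0.25 μg/mL ⇒ Susceptible
Rifampin: 12 mm is in 12–13 mm — I
Tobramycin (64 μg/mL) ≥ 32 μg/mL → resistant
Nitrofurantoin: 128 μg/mL is ≥ 128 μg/mL ⇒ R

R, S, S, S, I, R, R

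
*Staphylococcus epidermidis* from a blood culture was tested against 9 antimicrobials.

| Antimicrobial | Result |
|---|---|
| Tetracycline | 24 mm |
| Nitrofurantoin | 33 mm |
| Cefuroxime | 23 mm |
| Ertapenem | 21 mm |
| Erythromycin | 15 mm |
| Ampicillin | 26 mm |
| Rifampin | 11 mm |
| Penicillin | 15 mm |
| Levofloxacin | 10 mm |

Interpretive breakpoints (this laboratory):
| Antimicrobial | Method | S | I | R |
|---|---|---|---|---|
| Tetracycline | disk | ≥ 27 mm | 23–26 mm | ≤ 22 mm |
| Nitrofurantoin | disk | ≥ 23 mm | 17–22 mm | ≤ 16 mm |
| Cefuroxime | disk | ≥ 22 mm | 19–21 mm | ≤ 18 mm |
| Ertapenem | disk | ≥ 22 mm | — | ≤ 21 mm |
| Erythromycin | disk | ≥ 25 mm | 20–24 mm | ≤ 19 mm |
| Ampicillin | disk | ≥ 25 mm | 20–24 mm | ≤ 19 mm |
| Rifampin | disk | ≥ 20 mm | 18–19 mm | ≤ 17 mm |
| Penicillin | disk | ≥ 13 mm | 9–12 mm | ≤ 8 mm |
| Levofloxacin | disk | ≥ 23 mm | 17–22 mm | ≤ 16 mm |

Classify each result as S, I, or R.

I, S, S, R, R, S, R, S, R

Tetracycline 24 mm: in 23–26 mm — I
Nitrofurantoin (33 mm) ≥ 23 mm — susceptible
Cefuroxime: 23 mm is ≥ 22 mm ⇒ S
Ertapenem 21 mm: ≤ 21 mm ⇒ Resistant
Erythromycin 15 mm: ≤ 19 mm → R
Ampicillin (26 mm) ≥ 25 mm → Susceptible
Rifampin: 11 mm is ≤ 17 mm → Resistant
Penicillin 15 mm: ≥ 13 mm ⇒ susceptible
Levofloxacin 10 mm: ≤ 16 mm — resistant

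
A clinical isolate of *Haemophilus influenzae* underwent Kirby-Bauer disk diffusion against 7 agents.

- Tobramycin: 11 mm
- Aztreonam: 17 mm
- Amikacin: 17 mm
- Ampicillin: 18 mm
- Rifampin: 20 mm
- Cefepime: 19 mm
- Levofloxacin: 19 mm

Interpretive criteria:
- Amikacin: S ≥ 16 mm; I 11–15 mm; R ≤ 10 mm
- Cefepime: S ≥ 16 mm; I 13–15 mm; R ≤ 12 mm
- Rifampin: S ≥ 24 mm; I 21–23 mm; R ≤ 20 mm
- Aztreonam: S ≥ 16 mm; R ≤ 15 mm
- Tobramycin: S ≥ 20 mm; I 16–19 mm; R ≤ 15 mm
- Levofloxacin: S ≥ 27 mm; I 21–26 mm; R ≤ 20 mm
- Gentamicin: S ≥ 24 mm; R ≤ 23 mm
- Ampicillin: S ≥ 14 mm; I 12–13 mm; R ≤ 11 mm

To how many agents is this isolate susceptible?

Tobramycin 11 mm: ≤ 15 mm → Resistant
Aztreonam: 17 mm is ≥ 16 mm ⇒ S
Amikacin: 17 mm is ≥ 16 mm — susceptible
Ampicillin: 18 mm is ≥ 14 mm — S
Rifampin (20 mm) ≤ 20 mm → resistant
Cefepime 19 mm: ≥ 16 mm → Susceptible
Levofloxacin: 19 mm is ≤ 20 mm ⇒ resistant
Susceptible: 4

4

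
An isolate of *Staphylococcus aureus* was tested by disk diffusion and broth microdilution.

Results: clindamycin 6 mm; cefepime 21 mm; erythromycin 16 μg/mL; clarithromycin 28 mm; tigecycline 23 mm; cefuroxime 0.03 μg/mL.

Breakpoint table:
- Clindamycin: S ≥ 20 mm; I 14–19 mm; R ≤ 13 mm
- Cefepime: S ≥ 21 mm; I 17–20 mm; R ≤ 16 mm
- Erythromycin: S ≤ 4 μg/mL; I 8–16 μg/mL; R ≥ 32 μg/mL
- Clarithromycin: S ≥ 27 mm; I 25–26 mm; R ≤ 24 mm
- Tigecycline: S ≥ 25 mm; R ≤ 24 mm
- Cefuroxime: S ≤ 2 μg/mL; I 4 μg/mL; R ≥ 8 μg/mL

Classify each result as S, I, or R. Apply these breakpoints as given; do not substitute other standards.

Clindamycin (6 mm) ≤ 13 mm — R
Cefepime 21 mm: ≥ 21 mm — Susceptible
Erythromycin (16 μg/mL) in 8–16 μg/mL → intermediate
Clarithromycin 28 mm: ≥ 27 mm — S
Tigecycline 23 mm: ≤ 24 mm → R
Cefuroxime: 0.03 μg/mL is ≤ 2 μg/mL — S

R, S, I, S, R, S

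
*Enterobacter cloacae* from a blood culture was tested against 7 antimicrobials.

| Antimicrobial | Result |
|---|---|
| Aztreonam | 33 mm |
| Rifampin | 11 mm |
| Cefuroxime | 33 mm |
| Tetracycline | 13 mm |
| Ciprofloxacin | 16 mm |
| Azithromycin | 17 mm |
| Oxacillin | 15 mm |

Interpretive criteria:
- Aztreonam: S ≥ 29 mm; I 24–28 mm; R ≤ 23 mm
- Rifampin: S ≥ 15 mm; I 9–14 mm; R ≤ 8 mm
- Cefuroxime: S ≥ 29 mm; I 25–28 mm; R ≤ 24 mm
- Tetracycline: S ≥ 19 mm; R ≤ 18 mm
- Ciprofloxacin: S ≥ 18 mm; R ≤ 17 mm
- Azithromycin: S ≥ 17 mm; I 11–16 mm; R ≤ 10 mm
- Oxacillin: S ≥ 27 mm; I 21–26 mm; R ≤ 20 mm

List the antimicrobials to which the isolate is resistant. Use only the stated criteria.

Aztreonam 33 mm: ≥ 29 mm → Susceptible
Rifampin (11 mm) in 9–14 mm — I
Cefuroxime (33 mm) ≥ 29 mm → Susceptible
Tetracycline: 13 mm is ≤ 18 mm → R
Ciprofloxacin: 16 mm is ≤ 17 mm ⇒ Resistant
Azithromycin 17 mm: ≥ 17 mm — susceptible
Oxacillin (15 mm) ≤ 20 mm — R

tetracycline, ciprofloxacin, oxacillin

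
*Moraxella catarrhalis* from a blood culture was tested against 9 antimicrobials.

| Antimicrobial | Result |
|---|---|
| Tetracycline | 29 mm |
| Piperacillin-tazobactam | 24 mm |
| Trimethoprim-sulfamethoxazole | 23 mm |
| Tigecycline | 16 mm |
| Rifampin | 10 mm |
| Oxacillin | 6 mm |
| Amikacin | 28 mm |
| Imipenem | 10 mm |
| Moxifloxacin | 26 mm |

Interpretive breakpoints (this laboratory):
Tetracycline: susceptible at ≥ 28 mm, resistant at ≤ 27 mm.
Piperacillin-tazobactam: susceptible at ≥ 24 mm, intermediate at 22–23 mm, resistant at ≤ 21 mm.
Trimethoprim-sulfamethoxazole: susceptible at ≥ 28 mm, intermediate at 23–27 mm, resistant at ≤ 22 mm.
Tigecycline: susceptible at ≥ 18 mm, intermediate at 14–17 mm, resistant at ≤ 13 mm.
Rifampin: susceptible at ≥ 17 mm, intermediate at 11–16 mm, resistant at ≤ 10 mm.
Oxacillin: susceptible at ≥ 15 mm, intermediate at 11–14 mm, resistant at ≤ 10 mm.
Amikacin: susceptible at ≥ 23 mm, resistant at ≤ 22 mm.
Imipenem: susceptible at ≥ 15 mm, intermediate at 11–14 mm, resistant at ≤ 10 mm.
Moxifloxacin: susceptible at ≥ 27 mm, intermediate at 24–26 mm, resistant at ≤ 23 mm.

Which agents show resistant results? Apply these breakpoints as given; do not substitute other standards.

Tetracycline 29 mm: ≥ 28 mm ⇒ susceptible
Piperacillin-tazobactam 24 mm: ≥ 24 mm ⇒ S
Trimethoprim-sulfamethoxazole (23 mm) in 23–27 mm — I
Tigecycline: 16 mm is in 14–17 mm — intermediate
Rifampin 10 mm: ≤ 10 mm ⇒ resistant
Oxacillin 6 mm: ≤ 10 mm → R
Amikacin (28 mm) ≥ 23 mm — Susceptible
Imipenem (10 mm) ≤ 10 mm → R
Moxifloxacin 26 mm: in 24–26 mm — intermediate

rifampin, oxacillin, imipenem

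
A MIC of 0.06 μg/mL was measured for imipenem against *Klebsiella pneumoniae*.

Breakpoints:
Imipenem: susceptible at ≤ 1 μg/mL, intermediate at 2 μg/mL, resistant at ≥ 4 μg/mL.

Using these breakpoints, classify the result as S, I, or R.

Susceptible

Imipenem 0.06 μg/mL: ≤ 1 μg/mL — susceptible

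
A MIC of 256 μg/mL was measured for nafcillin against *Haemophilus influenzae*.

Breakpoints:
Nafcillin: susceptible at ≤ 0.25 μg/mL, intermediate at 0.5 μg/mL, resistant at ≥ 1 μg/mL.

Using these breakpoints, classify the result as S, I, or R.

R

Nafcillin 256 μg/mL: ≥ 1 μg/mL → Resistant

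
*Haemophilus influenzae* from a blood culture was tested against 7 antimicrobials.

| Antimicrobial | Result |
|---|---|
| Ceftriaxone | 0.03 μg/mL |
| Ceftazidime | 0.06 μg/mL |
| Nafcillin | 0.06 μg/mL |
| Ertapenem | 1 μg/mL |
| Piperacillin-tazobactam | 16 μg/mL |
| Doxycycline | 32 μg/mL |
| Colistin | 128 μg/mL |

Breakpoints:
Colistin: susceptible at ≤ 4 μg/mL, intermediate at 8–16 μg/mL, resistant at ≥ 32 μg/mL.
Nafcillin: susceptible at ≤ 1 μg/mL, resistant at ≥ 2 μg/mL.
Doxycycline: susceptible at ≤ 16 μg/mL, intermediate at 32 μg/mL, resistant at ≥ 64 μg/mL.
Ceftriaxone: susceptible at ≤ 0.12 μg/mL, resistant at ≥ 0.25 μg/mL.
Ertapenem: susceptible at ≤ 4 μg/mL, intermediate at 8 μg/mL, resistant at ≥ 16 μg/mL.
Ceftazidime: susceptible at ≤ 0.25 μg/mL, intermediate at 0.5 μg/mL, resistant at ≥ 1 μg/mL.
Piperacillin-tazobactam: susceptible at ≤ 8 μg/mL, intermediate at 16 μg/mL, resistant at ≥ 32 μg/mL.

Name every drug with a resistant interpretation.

colistin

Ceftriaxone 0.03 μg/mL: ≤ 0.12 μg/mL — S
Ceftazidime: 0.06 μg/mL is ≤ 0.25 μg/mL ⇒ Susceptible
Nafcillin 0.06 μg/mL: ≤ 1 μg/mL ⇒ S
Ertapenem: 1 μg/mL is ≤ 4 μg/mL ⇒ Susceptible
Piperacillin-tazobactam 16 μg/mL: = 16 μg/mL — I
Doxycycline: 32 μg/mL is = 32 μg/mL → Intermediate
Colistin (128 μg/mL) ≥ 32 μg/mL ⇒ R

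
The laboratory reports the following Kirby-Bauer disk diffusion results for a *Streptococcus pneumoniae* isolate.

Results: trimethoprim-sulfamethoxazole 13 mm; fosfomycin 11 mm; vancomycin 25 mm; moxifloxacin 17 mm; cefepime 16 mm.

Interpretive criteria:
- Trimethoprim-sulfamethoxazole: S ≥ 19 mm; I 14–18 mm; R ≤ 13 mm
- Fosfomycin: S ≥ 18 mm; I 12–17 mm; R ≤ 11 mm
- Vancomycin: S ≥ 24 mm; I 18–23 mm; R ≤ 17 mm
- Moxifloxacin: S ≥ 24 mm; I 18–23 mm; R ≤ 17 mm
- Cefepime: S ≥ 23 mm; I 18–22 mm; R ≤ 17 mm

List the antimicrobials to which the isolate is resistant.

Trimethoprim-sulfamethoxazole (13 mm) ≤ 13 mm — R
Fosfomycin: 11 mm is ≤ 11 mm — Resistant
Vancomycin (25 mm) ≥ 24 mm → Susceptible
Moxifloxacin (17 mm) ≤ 17 mm — resistant
Cefepime: 16 mm is ≤ 17 mm — Resistant

trimethoprim-sulfamethoxazole, fosfomycin, moxifloxacin, cefepime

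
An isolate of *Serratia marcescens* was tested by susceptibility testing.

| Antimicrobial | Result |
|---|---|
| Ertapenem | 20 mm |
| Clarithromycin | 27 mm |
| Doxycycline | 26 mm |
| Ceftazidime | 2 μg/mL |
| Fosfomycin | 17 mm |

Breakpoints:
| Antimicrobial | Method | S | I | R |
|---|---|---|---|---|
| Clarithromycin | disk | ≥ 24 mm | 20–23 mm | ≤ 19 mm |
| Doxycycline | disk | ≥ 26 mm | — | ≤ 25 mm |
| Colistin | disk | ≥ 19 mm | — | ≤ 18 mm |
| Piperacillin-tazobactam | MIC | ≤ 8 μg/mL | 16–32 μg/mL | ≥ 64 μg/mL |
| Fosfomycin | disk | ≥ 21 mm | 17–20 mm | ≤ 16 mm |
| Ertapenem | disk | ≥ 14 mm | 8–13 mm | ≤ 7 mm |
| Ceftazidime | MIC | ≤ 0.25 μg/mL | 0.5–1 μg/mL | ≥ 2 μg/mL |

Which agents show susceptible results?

Ertapenem 20 mm: ≥ 14 mm — susceptible
Clarithromycin 27 mm: ≥ 24 mm — susceptible
Doxycycline (26 mm) ≥ 26 mm — S
Ceftazidime 2 μg/mL: ≥ 2 μg/mL → R
Fosfomycin (17 mm) in 17–20 mm — intermediate

ertapenem, clarithromycin, doxycycline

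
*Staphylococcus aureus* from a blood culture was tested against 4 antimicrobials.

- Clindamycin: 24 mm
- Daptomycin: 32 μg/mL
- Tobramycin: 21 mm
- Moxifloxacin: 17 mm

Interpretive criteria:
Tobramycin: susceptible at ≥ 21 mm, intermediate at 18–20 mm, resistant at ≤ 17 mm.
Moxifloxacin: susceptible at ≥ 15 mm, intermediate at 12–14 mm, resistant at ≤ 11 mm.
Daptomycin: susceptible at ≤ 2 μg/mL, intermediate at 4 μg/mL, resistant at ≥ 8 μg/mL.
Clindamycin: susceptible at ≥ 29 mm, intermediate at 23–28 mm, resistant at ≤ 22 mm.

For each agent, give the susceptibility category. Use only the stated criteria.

Clindamycin (24 mm) in 23–28 mm ⇒ intermediate
Daptomycin (32 μg/mL) ≥ 8 μg/mL → resistant
Tobramycin 21 mm: ≥ 21 mm → susceptible
Moxifloxacin: 17 mm is ≥ 15 mm → S

I, R, S, S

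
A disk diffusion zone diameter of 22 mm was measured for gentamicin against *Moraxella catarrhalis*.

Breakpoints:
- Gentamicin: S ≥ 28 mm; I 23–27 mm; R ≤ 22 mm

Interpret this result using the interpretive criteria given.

R

Gentamicin 22 mm: ≤ 22 mm ⇒ R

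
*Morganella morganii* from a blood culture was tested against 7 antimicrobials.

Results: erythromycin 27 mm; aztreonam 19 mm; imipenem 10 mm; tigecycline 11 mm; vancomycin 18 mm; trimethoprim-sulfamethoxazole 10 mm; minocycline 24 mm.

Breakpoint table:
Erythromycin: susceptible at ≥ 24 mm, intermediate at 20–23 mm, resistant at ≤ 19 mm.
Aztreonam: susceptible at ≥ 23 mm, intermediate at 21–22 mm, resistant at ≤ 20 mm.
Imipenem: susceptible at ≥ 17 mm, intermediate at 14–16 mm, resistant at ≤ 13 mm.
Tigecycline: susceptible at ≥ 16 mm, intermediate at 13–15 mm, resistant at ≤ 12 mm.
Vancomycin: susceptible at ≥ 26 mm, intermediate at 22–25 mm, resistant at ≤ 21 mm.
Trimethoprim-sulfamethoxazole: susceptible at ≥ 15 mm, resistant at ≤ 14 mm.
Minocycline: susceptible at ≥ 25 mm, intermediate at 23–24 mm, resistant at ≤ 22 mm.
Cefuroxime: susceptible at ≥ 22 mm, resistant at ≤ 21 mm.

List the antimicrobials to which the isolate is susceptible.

Erythromycin (27 mm) ≥ 24 mm — Susceptible
Aztreonam 19 mm: ≤ 20 mm — resistant
Imipenem: 10 mm is ≤ 13 mm — R
Tigecycline (11 mm) ≤ 12 mm ⇒ resistant
Vancomycin (18 mm) ≤ 21 mm — resistant
Trimethoprim-sulfamethoxazole (10 mm) ≤ 14 mm ⇒ resistant
Minocycline (24 mm) in 23–24 mm ⇒ intermediate

erythromycin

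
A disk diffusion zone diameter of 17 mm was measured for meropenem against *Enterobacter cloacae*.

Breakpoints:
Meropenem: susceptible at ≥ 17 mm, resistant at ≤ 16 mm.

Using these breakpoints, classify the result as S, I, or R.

S

Meropenem (17 mm) ≥ 17 mm → Susceptible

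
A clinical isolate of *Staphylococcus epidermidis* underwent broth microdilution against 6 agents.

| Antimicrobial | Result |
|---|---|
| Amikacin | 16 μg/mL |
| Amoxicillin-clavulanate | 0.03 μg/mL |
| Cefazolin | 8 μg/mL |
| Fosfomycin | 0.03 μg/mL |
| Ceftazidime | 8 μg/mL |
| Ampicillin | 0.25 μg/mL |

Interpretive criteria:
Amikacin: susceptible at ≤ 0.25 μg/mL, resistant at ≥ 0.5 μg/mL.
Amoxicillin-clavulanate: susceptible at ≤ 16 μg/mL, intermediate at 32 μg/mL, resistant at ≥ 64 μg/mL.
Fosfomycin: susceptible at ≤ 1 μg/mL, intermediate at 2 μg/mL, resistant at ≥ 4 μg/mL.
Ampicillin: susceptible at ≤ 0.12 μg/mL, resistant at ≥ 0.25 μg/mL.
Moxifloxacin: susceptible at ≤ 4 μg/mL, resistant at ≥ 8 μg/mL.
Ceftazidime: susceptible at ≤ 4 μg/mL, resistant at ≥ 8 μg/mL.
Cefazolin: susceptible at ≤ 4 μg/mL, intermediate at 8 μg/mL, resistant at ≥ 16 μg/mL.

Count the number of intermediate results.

1

Amikacin 16 μg/mL: ≥ 0.5 μg/mL — resistant
Amoxicillin-clavulanate 0.03 μg/mL: ≤ 16 μg/mL — Susceptible
Cefazolin: 8 μg/mL is = 8 μg/mL — intermediate
Fosfomycin: 0.03 μg/mL is ≤ 1 μg/mL — susceptible
Ceftazidime (8 μg/mL) ≥ 8 μg/mL ⇒ resistant
Ampicillin: 0.25 μg/mL is ≥ 0.25 μg/mL → resistant
Intermediate: 1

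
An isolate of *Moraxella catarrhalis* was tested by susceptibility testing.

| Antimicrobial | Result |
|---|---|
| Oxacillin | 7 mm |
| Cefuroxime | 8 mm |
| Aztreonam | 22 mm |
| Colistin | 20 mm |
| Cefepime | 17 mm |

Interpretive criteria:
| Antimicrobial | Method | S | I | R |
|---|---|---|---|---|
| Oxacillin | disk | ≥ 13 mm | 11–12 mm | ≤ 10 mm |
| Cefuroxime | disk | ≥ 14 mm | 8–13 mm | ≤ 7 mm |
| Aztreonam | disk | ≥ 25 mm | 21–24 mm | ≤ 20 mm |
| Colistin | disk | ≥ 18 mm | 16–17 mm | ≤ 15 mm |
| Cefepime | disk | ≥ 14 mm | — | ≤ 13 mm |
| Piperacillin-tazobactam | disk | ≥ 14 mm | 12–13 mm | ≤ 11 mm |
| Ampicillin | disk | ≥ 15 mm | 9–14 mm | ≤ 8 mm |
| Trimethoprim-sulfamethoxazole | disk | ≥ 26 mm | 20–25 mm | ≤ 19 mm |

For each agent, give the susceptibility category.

R, I, I, S, S

Oxacillin (7 mm) ≤ 10 mm — resistant
Cefuroxime 8 mm: in 8–13 mm ⇒ intermediate
Aztreonam: 22 mm is in 21–24 mm → Intermediate
Colistin (20 mm) ≥ 18 mm ⇒ S
Cefepime: 17 mm is ≥ 14 mm → S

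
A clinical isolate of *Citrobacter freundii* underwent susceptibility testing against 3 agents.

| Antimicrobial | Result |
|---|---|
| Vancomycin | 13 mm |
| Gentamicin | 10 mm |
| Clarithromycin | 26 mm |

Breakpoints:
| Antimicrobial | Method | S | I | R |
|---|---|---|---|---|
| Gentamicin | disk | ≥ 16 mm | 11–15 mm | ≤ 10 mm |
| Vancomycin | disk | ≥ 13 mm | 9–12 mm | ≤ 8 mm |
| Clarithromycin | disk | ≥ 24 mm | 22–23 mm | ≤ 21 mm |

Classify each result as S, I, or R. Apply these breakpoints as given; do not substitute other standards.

S, R, S

Vancomycin 13 mm: ≥ 13 mm — S
Gentamicin 10 mm: ≤ 10 mm — R
Clarithromycin: 26 mm is ≥ 24 mm — Susceptible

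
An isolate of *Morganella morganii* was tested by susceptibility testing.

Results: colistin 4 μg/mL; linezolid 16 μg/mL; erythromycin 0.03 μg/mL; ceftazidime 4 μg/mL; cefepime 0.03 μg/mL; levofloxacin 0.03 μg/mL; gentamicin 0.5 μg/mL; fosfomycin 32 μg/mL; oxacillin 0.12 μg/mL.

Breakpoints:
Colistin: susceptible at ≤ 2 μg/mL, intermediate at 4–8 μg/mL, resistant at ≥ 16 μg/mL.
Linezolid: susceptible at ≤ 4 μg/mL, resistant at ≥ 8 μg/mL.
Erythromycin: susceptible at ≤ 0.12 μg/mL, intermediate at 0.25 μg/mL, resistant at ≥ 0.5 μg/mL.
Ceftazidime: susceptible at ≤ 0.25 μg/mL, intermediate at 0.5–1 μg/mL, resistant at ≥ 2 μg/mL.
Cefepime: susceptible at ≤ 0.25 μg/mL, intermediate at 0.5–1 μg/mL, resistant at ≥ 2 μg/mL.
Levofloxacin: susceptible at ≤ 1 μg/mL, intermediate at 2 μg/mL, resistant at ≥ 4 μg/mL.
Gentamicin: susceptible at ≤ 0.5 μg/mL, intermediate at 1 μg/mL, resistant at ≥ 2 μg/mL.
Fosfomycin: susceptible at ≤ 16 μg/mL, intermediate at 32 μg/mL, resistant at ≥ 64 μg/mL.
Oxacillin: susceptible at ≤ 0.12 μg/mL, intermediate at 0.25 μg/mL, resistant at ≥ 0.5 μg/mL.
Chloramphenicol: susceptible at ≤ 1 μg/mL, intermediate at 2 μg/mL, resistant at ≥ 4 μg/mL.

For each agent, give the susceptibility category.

I, R, S, R, S, S, S, I, S

Colistin 4 μg/mL: in 4–8 μg/mL ⇒ I
Linezolid: 16 μg/mL is ≥ 8 μg/mL — Resistant
Erythromycin 0.03 μg/mL: ≤ 0.12 μg/mL ⇒ S
Ceftazidime 4 μg/mL: ≥ 2 μg/mL — Resistant
Cefepime 0.03 μg/mL: ≤ 0.25 μg/mL → S
Levofloxacin 0.03 μg/mL: ≤ 1 μg/mL — Susceptible
Gentamicin 0.5 μg/mL: ≤ 0.5 μg/mL → Susceptible
Fosfomycin: 32 μg/mL is = 32 μg/mL — I
Oxacillin: 0.12 μg/mL is ≤ 0.12 μg/mL → S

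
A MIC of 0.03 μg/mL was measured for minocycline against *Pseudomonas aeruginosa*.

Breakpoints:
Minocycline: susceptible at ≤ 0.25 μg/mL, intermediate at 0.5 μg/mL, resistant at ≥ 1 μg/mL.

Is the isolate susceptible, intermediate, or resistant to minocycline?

Susceptible

Minocycline: 0.03 μg/mL is ≤ 0.25 μg/mL → S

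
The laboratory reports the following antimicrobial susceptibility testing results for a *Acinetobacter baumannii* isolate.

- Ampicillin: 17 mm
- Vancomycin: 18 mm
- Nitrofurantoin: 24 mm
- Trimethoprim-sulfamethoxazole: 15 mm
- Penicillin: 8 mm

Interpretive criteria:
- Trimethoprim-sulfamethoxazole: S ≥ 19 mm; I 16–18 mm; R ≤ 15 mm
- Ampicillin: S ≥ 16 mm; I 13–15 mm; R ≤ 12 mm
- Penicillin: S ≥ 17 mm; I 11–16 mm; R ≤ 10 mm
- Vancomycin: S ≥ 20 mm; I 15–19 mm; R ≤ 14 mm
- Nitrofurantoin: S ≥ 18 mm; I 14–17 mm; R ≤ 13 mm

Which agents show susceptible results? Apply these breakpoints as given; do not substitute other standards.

Ampicillin 17 mm: ≥ 16 mm → S
Vancomycin (18 mm) in 15–19 mm — intermediate
Nitrofurantoin 24 mm: ≥ 18 mm — S
Trimethoprim-sulfamethoxazole (15 mm) ≤ 15 mm → R
Penicillin: 8 mm is ≤ 10 mm → Resistant

ampicillin, nitrofurantoin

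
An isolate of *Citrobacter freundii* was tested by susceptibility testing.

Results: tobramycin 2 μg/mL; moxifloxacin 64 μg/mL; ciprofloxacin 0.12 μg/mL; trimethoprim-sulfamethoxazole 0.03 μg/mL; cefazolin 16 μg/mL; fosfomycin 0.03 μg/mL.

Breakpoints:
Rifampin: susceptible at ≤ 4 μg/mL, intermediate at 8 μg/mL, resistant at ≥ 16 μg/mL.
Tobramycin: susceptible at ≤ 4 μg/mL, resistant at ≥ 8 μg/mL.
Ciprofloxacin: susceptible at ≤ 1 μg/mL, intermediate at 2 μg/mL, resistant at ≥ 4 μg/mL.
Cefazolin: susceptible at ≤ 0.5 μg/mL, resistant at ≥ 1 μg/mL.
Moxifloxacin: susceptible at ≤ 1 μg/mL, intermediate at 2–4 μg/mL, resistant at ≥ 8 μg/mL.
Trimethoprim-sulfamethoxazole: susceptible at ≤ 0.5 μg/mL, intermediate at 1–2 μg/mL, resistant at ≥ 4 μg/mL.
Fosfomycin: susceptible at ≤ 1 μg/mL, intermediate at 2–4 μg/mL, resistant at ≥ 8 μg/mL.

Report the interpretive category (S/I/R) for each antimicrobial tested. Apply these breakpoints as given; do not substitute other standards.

Tobramycin 2 μg/mL: ≤ 4 μg/mL → S
Moxifloxacin 64 μg/mL: ≥ 8 μg/mL ⇒ R
Ciprofloxacin: 0.12 μg/mL is ≤ 1 μg/mL — susceptible
Trimethoprim-sulfamethoxazole: 0.03 μg/mL is ≤ 0.5 μg/mL → susceptible
Cefazolin 16 μg/mL: ≥ 1 μg/mL → resistant
Fosfomycin 0.03 μg/mL: ≤ 1 μg/mL → S

S, R, S, S, R, S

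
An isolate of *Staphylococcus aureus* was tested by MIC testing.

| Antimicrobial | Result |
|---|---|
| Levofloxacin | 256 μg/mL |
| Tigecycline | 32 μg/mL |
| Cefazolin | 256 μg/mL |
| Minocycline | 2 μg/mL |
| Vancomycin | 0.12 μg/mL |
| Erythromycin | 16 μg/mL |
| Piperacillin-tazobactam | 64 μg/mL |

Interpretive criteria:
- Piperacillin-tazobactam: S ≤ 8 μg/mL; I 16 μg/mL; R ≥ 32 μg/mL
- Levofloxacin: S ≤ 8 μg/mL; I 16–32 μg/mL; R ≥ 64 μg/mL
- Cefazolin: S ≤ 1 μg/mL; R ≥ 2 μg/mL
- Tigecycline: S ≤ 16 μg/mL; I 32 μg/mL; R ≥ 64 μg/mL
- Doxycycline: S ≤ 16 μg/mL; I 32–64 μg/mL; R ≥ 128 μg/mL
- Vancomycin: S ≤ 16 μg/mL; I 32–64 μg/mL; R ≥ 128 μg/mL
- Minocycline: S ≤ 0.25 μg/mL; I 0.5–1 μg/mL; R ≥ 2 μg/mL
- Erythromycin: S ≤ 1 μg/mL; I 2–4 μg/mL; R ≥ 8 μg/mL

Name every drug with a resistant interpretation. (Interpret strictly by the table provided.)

levofloxacin, cefazolin, minocycline, erythromycin, piperacillin-tazobactam

Levofloxacin (256 μg/mL) ≥ 64 μg/mL — resistant
Tigecycline 32 μg/mL: = 32 μg/mL → I
Cefazolin 256 μg/mL: ≥ 2 μg/mL — R
Minocycline 2 μg/mL: ≥ 2 μg/mL — resistant
Vancomycin (0.12 μg/mL) ≤ 16 μg/mL → S
Erythromycin 16 μg/mL: ≥ 8 μg/mL ⇒ Resistant
Piperacillin-tazobactam: 64 μg/mL is ≥ 32 μg/mL — resistant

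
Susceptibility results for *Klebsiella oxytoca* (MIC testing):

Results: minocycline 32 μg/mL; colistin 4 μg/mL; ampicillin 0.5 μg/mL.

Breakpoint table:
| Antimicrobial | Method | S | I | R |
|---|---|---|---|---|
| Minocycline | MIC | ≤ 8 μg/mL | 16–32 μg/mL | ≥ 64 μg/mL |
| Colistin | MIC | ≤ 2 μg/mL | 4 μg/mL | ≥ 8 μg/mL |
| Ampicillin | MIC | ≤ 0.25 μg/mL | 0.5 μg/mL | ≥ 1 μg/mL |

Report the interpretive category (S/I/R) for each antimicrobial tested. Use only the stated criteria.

Minocycline: 32 μg/mL is in 16–32 μg/mL → intermediate
Colistin: 4 μg/mL is = 4 μg/mL ⇒ intermediate
Ampicillin (0.5 μg/mL) = 0.5 μg/mL — intermediate

I, I, I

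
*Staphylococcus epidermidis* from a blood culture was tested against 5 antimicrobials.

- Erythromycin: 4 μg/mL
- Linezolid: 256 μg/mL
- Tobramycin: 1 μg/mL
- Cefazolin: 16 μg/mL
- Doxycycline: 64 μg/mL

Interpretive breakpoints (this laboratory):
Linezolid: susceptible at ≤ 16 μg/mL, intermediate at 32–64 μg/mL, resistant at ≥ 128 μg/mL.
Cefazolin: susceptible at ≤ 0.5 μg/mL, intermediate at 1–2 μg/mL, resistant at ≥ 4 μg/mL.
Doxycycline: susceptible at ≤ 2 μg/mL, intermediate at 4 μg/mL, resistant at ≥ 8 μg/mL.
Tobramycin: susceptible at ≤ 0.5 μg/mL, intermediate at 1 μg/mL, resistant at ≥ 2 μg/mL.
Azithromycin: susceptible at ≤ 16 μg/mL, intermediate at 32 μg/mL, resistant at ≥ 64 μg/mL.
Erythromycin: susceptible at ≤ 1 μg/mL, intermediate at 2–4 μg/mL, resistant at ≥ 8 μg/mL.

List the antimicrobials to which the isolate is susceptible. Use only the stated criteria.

none

Erythromycin (4 μg/mL) in 2–4 μg/mL — intermediate
Linezolid 256 μg/mL: ≥ 128 μg/mL → Resistant
Tobramycin: 1 μg/mL is = 1 μg/mL — intermediate
Cefazolin: 16 μg/mL is ≥ 4 μg/mL ⇒ R
Doxycycline: 64 μg/mL is ≥ 8 μg/mL — resistant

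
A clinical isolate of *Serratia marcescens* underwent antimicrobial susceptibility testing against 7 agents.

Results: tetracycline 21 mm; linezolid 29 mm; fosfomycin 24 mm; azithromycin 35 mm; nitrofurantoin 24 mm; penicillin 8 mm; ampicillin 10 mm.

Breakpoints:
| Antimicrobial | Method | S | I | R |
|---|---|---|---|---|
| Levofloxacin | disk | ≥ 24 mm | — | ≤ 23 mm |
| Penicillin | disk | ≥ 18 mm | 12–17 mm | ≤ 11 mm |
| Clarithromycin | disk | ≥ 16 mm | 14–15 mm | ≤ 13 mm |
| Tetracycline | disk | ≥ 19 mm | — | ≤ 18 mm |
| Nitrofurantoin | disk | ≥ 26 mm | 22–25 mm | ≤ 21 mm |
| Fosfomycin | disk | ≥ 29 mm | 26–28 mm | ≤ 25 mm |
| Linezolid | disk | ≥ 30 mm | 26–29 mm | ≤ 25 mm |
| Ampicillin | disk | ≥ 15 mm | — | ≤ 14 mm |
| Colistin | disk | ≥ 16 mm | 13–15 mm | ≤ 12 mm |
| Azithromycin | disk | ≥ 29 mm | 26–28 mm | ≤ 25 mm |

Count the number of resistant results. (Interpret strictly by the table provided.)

Tetracycline 21 mm: ≥ 19 mm — S
Linezolid (29 mm) in 26–29 mm ⇒ Intermediate
Fosfomycin: 24 mm is ≤ 25 mm ⇒ R
Azithromycin 35 mm: ≥ 29 mm — S
Nitrofurantoin: 24 mm is in 22–25 mm → intermediate
Penicillin 8 mm: ≤ 11 mm ⇒ R
Ampicillin 10 mm: ≤ 14 mm ⇒ resistant
Resistant: 3

3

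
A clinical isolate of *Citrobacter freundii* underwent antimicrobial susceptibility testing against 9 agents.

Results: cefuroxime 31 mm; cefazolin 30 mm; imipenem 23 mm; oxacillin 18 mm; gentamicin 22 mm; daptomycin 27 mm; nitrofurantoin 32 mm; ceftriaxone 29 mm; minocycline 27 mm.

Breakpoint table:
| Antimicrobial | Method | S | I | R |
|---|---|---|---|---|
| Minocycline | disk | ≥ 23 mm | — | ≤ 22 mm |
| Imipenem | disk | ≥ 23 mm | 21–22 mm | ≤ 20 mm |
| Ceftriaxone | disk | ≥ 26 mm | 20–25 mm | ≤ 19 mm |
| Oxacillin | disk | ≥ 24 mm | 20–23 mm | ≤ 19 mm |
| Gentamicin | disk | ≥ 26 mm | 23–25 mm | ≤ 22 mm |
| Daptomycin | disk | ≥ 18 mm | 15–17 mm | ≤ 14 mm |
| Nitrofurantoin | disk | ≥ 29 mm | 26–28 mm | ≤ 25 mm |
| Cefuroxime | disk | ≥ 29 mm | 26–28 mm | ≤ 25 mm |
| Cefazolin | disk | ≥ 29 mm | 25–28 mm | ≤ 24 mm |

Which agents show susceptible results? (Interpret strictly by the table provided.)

cefuroxime, cefazolin, imipenem, daptomycin, nitrofurantoin, ceftriaxone, minocycline

Cefuroxime: 31 mm is ≥ 29 mm ⇒ S
Cefazolin (30 mm) ≥ 29 mm ⇒ Susceptible
Imipenem: 23 mm is ≥ 23 mm ⇒ Susceptible
Oxacillin (18 mm) ≤ 19 mm ⇒ R
Gentamicin: 22 mm is ≤ 22 mm — Resistant
Daptomycin (27 mm) ≥ 18 mm — S
Nitrofurantoin: 32 mm is ≥ 29 mm → Susceptible
Ceftriaxone (29 mm) ≥ 26 mm ⇒ S
Minocycline (27 mm) ≥ 23 mm → S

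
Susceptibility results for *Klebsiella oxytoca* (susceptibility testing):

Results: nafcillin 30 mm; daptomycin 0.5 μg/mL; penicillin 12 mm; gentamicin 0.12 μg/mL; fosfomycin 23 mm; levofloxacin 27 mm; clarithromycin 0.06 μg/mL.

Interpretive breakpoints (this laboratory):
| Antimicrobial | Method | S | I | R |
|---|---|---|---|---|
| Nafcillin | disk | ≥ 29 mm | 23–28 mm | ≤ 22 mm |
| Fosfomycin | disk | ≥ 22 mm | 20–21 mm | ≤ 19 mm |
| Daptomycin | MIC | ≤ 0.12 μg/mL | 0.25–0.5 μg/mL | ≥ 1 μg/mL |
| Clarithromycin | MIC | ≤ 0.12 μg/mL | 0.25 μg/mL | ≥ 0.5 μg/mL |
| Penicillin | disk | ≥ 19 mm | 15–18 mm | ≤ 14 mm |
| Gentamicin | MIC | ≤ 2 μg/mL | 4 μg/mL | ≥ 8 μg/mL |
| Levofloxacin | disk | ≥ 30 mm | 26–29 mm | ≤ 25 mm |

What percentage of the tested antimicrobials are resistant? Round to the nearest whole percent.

14%

Nafcillin 30 mm: ≥ 29 mm ⇒ Susceptible
Daptomycin: 0.5 μg/mL is in 0.25–0.5 μg/mL — Intermediate
Penicillin 12 mm: ≤ 14 mm — resistant
Gentamicin: 0.12 μg/mL is ≤ 2 μg/mL — susceptible
Fosfomycin 23 mm: ≥ 22 mm — S
Levofloxacin (27 mm) in 26–29 mm ⇒ Intermediate
Clarithromycin 0.06 μg/mL: ≤ 0.12 μg/mL — susceptible
Resistant: 1/7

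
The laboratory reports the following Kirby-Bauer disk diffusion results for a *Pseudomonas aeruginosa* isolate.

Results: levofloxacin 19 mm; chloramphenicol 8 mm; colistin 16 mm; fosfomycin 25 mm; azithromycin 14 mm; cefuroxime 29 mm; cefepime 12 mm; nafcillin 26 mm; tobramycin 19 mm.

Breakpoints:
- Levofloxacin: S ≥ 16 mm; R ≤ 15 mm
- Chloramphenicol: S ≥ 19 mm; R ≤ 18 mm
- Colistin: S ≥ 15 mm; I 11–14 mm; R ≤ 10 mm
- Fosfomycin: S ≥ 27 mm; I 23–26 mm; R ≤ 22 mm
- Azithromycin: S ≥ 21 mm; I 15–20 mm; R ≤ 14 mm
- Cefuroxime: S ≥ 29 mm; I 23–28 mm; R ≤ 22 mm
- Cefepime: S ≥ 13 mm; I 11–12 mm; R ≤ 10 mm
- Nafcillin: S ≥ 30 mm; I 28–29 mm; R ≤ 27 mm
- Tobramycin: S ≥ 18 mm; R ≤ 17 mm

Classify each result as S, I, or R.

S, R, S, I, R, S, I, R, S

Levofloxacin: 19 mm is ≥ 16 mm → susceptible
Chloramphenicol: 8 mm is ≤ 18 mm → Resistant
Colistin 16 mm: ≥ 15 mm ⇒ Susceptible
Fosfomycin: 25 mm is in 23–26 mm → Intermediate
Azithromycin 14 mm: ≤ 14 mm ⇒ Resistant
Cefuroxime (29 mm) ≥ 29 mm — susceptible
Cefepime 12 mm: in 11–12 mm ⇒ I
Nafcillin (26 mm) ≤ 27 mm — R
Tobramycin (19 mm) ≥ 18 mm — S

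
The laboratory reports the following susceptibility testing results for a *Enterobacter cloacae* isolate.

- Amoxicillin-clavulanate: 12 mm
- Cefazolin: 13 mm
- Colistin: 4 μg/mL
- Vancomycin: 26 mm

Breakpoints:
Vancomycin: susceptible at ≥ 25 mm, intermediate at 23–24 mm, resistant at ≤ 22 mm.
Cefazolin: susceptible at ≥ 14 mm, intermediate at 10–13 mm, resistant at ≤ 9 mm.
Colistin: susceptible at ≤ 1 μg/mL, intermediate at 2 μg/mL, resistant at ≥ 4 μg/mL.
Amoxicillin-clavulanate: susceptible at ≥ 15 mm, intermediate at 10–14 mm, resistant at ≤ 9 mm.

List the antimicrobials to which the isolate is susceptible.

Amoxicillin-clavulanate 12 mm: in 10–14 mm → Intermediate
Cefazolin: 13 mm is in 10–13 mm → I
Colistin: 4 μg/mL is ≥ 4 μg/mL ⇒ Resistant
Vancomycin: 26 mm is ≥ 25 mm → S

vancomycin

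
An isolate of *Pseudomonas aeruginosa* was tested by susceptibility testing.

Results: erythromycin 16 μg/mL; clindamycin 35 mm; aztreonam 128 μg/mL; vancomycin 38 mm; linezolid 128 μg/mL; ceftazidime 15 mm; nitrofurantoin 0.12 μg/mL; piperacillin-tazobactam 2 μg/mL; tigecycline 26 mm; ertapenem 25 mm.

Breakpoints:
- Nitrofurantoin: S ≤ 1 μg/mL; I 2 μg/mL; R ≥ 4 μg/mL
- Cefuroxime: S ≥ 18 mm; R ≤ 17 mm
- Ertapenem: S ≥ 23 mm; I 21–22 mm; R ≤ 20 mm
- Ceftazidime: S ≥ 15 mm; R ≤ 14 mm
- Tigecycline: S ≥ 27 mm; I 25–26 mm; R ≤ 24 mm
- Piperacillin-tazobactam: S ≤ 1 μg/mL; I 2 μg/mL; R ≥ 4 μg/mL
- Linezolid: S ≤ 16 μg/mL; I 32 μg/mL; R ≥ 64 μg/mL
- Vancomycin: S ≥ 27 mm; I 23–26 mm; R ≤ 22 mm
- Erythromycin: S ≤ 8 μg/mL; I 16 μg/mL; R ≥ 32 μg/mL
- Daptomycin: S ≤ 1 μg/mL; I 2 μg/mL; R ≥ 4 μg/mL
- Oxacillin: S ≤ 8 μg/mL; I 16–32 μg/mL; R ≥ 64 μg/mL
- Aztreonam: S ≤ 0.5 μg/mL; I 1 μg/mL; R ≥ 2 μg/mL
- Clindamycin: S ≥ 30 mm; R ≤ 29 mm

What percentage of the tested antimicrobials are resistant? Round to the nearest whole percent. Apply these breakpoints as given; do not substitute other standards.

20%

Erythromycin (16 μg/mL) = 16 μg/mL — Intermediate
Clindamycin (35 mm) ≥ 30 mm — S
Aztreonam 128 μg/mL: ≥ 2 μg/mL — Resistant
Vancomycin (38 mm) ≥ 27 mm ⇒ susceptible
Linezolid 128 μg/mL: ≥ 64 μg/mL — resistant
Ceftazidime: 15 mm is ≥ 15 mm → S
Nitrofurantoin: 0.12 μg/mL is ≤ 1 μg/mL → susceptible
Piperacillin-tazobactam: 2 μg/mL is = 2 μg/mL — intermediate
Tigecycline 26 mm: in 25–26 mm — Intermediate
Ertapenem 25 mm: ≥ 23 mm — susceptible
Resistant: 2/10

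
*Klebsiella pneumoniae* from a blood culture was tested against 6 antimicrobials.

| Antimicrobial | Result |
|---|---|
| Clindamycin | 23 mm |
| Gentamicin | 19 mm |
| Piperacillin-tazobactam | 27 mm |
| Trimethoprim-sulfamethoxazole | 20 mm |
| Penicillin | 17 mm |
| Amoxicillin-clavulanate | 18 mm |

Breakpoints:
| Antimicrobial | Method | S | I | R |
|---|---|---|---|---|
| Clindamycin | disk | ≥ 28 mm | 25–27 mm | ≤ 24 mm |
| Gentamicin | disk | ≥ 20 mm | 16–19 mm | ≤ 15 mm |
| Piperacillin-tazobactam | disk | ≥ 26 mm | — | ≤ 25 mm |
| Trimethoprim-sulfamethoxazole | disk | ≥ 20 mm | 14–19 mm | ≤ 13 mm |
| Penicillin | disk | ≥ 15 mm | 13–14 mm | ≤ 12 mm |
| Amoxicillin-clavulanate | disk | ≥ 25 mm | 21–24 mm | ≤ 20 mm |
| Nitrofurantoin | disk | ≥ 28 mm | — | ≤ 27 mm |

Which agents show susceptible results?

Clindamycin 23 mm: ≤ 24 mm ⇒ resistant
Gentamicin (19 mm) in 16–19 mm → Intermediate
Piperacillin-tazobactam 27 mm: ≥ 26 mm — Susceptible
Trimethoprim-sulfamethoxazole (20 mm) ≥ 20 mm — Susceptible
Penicillin 17 mm: ≥ 15 mm → S
Amoxicillin-clavulanate: 18 mm is ≤ 20 mm → R

piperacillin-tazobactam, trimethoprim-sulfamethoxazole, penicillin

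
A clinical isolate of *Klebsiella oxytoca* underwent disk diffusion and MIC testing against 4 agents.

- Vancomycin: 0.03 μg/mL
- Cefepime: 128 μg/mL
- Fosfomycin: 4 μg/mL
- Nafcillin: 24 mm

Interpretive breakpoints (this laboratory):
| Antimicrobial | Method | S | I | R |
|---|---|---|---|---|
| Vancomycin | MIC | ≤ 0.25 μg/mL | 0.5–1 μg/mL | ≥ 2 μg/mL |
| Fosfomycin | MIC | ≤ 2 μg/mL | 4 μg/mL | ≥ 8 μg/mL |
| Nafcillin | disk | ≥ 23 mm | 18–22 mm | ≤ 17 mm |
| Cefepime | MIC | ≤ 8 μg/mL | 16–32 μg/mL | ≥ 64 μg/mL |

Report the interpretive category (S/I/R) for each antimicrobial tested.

Vancomycin 0.03 μg/mL: ≤ 0.25 μg/mL → susceptible
Cefepime: 128 μg/mL is ≥ 64 μg/mL → R
Fosfomycin (4 μg/mL) = 4 μg/mL → I
Nafcillin 24 mm: ≥ 23 mm ⇒ S

S, R, I, S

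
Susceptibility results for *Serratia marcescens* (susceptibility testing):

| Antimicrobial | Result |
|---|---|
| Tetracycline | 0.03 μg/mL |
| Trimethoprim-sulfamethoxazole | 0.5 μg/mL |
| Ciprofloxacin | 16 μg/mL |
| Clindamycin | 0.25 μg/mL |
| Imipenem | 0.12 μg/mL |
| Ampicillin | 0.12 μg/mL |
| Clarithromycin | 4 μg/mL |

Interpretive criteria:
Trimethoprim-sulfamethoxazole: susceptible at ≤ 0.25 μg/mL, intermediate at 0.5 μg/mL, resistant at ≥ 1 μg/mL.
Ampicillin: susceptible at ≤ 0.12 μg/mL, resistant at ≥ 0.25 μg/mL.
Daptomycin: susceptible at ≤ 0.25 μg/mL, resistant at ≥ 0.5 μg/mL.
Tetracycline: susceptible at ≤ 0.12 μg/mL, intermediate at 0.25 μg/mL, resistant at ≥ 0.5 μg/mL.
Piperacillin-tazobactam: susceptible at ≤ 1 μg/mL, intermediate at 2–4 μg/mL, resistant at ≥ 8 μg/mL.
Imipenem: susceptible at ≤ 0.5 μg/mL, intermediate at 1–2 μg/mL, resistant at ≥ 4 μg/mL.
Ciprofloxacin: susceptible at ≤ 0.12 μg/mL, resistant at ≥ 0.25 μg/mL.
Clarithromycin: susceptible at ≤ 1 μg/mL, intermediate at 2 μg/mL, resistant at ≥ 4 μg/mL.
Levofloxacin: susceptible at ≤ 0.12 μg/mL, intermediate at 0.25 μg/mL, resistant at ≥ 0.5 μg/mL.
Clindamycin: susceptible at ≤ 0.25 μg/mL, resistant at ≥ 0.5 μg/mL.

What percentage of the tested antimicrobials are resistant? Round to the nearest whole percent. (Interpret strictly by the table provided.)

Tetracycline: 0.03 μg/mL is ≤ 0.12 μg/mL — susceptible
Trimethoprim-sulfamethoxazole: 0.5 μg/mL is = 0.5 μg/mL → Intermediate
Ciprofloxacin: 16 μg/mL is ≥ 0.25 μg/mL → R
Clindamycin 0.25 μg/mL: ≤ 0.25 μg/mL — susceptible
Imipenem 0.12 μg/mL: ≤ 0.5 μg/mL → susceptible
Ampicillin: 0.12 μg/mL is ≤ 0.12 μg/mL → susceptible
Clarithromycin 4 μg/mL: ≥ 4 μg/mL — Resistant
Resistant: 2/7

29%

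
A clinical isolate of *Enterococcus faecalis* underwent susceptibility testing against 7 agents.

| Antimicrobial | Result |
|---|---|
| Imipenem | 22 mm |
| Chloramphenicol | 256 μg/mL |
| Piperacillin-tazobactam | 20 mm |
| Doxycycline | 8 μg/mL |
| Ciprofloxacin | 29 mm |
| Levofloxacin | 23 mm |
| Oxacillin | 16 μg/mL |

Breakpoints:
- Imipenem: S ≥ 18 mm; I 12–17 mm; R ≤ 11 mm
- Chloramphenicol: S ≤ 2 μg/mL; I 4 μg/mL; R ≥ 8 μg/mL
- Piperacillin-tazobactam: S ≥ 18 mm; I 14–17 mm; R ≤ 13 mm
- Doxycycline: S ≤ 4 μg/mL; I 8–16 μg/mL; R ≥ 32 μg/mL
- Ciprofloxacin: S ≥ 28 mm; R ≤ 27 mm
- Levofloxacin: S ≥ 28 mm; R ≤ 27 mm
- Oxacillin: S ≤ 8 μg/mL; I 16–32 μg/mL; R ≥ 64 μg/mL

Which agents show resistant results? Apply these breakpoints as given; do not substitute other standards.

Imipenem (22 mm) ≥ 18 mm → susceptible
Chloramphenicol: 256 μg/mL is ≥ 8 μg/mL ⇒ Resistant
Piperacillin-tazobactam: 20 mm is ≥ 18 mm → Susceptible
Doxycycline 8 μg/mL: in 8–16 μg/mL — Intermediate
Ciprofloxacin (29 mm) ≥ 28 mm — Susceptible
Levofloxacin: 23 mm is ≤ 27 mm — R
Oxacillin: 16 μg/mL is in 16–32 μg/mL — intermediate

chloramphenicol, levofloxacin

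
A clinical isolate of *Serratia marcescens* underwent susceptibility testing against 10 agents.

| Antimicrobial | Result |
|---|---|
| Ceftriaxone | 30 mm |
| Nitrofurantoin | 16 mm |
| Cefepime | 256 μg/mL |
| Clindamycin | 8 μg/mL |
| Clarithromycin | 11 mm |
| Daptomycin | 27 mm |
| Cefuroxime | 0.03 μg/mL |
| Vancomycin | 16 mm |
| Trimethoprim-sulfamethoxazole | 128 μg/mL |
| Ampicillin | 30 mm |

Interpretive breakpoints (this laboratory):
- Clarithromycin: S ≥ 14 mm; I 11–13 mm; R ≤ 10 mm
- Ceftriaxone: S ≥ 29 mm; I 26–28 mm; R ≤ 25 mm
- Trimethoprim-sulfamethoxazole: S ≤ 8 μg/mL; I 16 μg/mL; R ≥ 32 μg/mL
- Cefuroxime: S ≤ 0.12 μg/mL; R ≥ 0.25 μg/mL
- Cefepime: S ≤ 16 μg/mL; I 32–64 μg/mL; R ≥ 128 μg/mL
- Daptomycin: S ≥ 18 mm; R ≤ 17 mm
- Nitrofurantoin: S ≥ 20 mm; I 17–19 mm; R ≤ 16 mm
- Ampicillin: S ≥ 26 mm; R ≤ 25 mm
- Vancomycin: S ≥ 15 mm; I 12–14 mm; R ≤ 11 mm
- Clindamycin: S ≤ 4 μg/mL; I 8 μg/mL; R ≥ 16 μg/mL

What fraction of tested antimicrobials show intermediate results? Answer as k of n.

Ceftriaxone: 30 mm is ≥ 29 mm — S
Nitrofurantoin (16 mm) ≤ 16 mm → R
Cefepime 256 μg/mL: ≥ 128 μg/mL → Resistant
Clindamycin: 8 μg/mL is = 8 μg/mL — Intermediate
Clarithromycin (11 mm) in 11–13 mm — intermediate
Daptomycin (27 mm) ≥ 18 mm — S
Cefuroxime (0.03 μg/mL) ≤ 0.12 μg/mL — susceptible
Vancomycin 16 mm: ≥ 15 mm — S
Trimethoprim-sulfamethoxazole 128 μg/mL: ≥ 32 μg/mL → R
Ampicillin: 30 mm is ≥ 26 mm ⇒ S
Intermediate: 2/10

2 of 10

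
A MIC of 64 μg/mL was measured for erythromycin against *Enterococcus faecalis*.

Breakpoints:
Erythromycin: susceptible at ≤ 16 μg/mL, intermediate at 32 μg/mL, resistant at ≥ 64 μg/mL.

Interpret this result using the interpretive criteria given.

R

Erythromycin: 64 μg/mL is ≥ 64 μg/mL — resistant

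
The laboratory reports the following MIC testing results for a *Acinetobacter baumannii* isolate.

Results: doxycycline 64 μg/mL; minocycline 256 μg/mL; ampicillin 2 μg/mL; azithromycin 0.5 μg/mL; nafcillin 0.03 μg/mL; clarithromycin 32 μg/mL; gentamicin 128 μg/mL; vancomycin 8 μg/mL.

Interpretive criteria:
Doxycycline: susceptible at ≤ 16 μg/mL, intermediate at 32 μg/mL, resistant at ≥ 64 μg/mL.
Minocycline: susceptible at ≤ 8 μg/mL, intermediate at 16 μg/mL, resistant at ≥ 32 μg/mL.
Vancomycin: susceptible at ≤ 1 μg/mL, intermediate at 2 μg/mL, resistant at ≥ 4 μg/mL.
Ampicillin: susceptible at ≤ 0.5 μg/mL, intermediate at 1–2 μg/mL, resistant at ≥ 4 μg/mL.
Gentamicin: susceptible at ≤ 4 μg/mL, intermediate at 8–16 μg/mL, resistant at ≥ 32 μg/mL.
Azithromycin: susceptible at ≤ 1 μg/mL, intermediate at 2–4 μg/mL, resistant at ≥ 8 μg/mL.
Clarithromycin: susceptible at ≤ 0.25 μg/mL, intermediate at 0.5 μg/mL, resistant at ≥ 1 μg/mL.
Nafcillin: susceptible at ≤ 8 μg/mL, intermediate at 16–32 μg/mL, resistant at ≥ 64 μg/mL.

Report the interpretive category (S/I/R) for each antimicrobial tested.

Doxycycline (64 μg/mL) ≥ 64 μg/mL — Resistant
Minocycline 256 μg/mL: ≥ 32 μg/mL → Resistant
Ampicillin (2 μg/mL) in 1–2 μg/mL — intermediate
Azithromycin 0.5 μg/mL: ≤ 1 μg/mL → susceptible
Nafcillin: 0.03 μg/mL is ≤ 8 μg/mL — Susceptible
Clarithromycin: 32 μg/mL is ≥ 1 μg/mL — R
Gentamicin: 128 μg/mL is ≥ 32 μg/mL ⇒ R
Vancomycin 8 μg/mL: ≥ 4 μg/mL — Resistant

R, R, I, S, S, R, R, R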